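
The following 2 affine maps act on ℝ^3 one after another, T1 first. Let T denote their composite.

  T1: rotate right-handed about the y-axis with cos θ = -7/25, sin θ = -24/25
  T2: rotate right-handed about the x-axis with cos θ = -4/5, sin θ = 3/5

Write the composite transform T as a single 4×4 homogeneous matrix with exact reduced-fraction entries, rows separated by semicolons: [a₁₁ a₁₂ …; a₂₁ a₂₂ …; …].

T1 = [-7/25 0 -24/25 0; 0 1 0 0; 24/25 0 -7/25 0; 0 0 0 1]
T2·T1 = [-7/25 0 -24/25 0; -72/125 -4/5 21/125 0; -96/125 3/5 28/125 0; 0 0 0 1]

T = [-7/25 0 -24/25 0; -72/125 -4/5 21/125 0; -96/125 3/5 28/125 0; 0 0 0 1]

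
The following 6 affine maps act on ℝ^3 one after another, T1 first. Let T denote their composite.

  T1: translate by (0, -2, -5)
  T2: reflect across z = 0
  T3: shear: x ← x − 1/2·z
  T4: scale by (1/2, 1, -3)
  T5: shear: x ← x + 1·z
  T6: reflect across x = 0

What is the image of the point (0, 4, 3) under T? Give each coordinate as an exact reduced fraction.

T1 translate by (0, -2, -5): (0, 4, 3) → (0, 2, -2)
T2 reflect across z = 0: (0, 2, -2) → (0, 2, 2)
T3 shear: x ← x − 1/2·z: (0, 2, 2) → (-1, 2, 2)
T4 scale by (1/2, 1, -3): (-1, 2, 2) → (-1/2, 2, -6)
T5 shear: x ← x + 1·z: (-1/2, 2, -6) → (-13/2, 2, -6)
T6 reflect across x = 0: (-13/2, 2, -6) → (13/2, 2, -6)

T(p) = (13/2, 2, -6)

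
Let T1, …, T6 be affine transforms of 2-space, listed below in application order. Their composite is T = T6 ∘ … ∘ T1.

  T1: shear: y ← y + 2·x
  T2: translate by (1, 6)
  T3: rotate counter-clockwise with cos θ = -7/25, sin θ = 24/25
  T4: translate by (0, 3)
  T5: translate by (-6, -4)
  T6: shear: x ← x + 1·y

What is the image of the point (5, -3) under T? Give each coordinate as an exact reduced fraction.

T(p) = (-476/25, 28/25)

T1 shear: y ← y + 2·x: (5, -3) → (5, 7)
T2 translate by (1, 6): (5, 7) → (6, 13)
T3 rotate counter-clockwise with cos θ = -7/25, sin θ = 24/25: (6, 13) → (-354/25, 53/25)
T4 translate by (0, 3): (-354/25, 53/25) → (-354/25, 128/25)
T5 translate by (-6, -4): (-354/25, 128/25) → (-504/25, 28/25)
T6 shear: x ← x + 1·y: (-504/25, 28/25) → (-476/25, 28/25)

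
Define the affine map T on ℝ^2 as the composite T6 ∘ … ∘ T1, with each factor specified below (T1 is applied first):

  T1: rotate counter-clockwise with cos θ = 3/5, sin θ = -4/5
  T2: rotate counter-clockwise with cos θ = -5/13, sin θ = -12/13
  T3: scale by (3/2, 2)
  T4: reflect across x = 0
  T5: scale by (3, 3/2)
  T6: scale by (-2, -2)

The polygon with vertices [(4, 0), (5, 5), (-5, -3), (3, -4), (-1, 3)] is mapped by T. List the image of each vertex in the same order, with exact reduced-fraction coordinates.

image vertices: (-2268/65, 384/65), (-423/13, 474/13), (2403/65, -1614/65), (-2277/65, -1224/65), (999/65, 1038/65)

T1 rotate counter-clockwise with cos θ = 3/5, sin θ = -4/5: (4, 0) → (12/5, -16/5); (5, 5) → (7, -1); (-5, -3) → (-27/5, 11/5); (3, -4) → (-7/5, -24/5); (-1, 3) → (9/5, 13/5)
T2 rotate counter-clockwise with cos θ = -5/13, sin θ = -12/13: (12/5, -16/5) → (-252/65, -64/65); (7, -1) → (-47/13, -79/13); (-27/5, 11/5) → (267/65, 269/65); (-7/5, -24/5) → (-253/65, 204/65); (9/5, 13/5) → (111/65, -173/65)
T3 scale by (3/2, 2): (-252/65, -64/65) → (-378/65, -128/65); (-47/13, -79/13) → (-141/26, -158/13); (267/65, 269/65) → (801/130, 538/65); (-253/65, 204/65) → (-759/130, 408/65); (111/65, -173/65) → (333/130, -346/65)
T4 reflect across x = 0: (-378/65, -128/65) → (378/65, -128/65); (-141/26, -158/13) → (141/26, -158/13); (801/130, 538/65) → (-801/130, 538/65); (-759/130, 408/65) → (759/130, 408/65); (333/130, -346/65) → (-333/130, -346/65)
T5 scale by (3, 3/2): (378/65, -128/65) → (1134/65, -192/65); (141/26, -158/13) → (423/26, -237/13); (-801/130, 538/65) → (-2403/130, 807/65); (759/130, 408/65) → (2277/130, 612/65); (-333/130, -346/65) → (-999/130, -519/65)
T6 scale by (-2, -2): (1134/65, -192/65) → (-2268/65, 384/65); (423/26, -237/13) → (-423/13, 474/13); (-2403/130, 807/65) → (2403/65, -1614/65); (2277/130, 612/65) → (-2277/65, -1224/65); (-999/130, -519/65) → (999/65, 1038/65)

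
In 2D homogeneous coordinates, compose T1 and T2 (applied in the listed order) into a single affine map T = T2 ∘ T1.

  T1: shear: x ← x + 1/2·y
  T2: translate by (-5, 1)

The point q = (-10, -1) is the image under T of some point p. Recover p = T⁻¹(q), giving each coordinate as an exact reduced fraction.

p = (-4, -2)

T1 = [1 1/2 0; 0 1 0; 0 0 1]
T2·T1 = [1 1/2 -5; 0 1 1; 0 0 1]
det M = 1; M⁻¹ = [1 -1/2 11/2; 0 1 -1; 0 0 1]
M⁻¹ · (-10, -1)ᵀ = (-4, -2)ᵀ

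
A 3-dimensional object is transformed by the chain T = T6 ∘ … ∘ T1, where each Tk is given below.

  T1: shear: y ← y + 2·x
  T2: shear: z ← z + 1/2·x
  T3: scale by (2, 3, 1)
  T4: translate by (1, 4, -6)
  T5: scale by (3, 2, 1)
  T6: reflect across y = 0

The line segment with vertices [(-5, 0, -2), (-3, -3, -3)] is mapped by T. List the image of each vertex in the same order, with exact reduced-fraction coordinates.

T1 shear: y ← y + 2·x: (-5, 0, -2) → (-5, -10, -2); (-3, -3, -3) → (-3, -9, -3)
T2 shear: z ← z + 1/2·x: (-5, -10, -2) → (-5, -10, -9/2); (-3, -9, -3) → (-3, -9, -9/2)
T3 scale by (2, 3, 1): (-5, -10, -9/2) → (-10, -30, -9/2); (-3, -9, -9/2) → (-6, -27, -9/2)
T4 translate by (1, 4, -6): (-10, -30, -9/2) → (-9, -26, -21/2); (-6, -27, -9/2) → (-5, -23, -21/2)
T5 scale by (3, 2, 1): (-9, -26, -21/2) → (-27, -52, -21/2); (-5, -23, -21/2) → (-15, -46, -21/2)
T6 reflect across y = 0: (-27, -52, -21/2) → (-27, 52, -21/2); (-15, -46, -21/2) → (-15, 46, -21/2)

image vertices: (-27, 52, -21/2), (-15, 46, -21/2)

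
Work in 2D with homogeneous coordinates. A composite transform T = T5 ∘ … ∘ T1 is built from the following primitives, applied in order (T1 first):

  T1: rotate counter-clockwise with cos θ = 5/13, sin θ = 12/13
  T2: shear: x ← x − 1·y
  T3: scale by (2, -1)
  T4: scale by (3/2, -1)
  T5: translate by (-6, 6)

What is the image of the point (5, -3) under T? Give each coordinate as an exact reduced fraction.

T(p) = (-30/13, 123/13)

T1 rotate counter-clockwise with cos θ = 5/13, sin θ = 12/13: (5, -3) → (61/13, 45/13)
T2 shear: x ← x − 1·y: (61/13, 45/13) → (16/13, 45/13)
T3 scale by (2, -1): (16/13, 45/13) → (32/13, -45/13)
T4 scale by (3/2, -1): (32/13, -45/13) → (48/13, 45/13)
T5 translate by (-6, 6): (48/13, 45/13) → (-30/13, 123/13)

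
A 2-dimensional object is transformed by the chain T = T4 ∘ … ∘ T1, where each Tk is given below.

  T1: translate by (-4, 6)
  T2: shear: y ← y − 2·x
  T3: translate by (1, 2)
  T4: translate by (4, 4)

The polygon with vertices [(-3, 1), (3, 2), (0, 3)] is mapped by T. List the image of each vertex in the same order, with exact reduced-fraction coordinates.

T1 translate by (-4, 6): (-3, 1) → (-7, 7); (3, 2) → (-1, 8); (0, 3) → (-4, 9)
T2 shear: y ← y − 2·x: (-7, 7) → (-7, 21); (-1, 8) → (-1, 10); (-4, 9) → (-4, 17)
T3 translate by (1, 2): (-7, 21) → (-6, 23); (-1, 10) → (0, 12); (-4, 17) → (-3, 19)
T4 translate by (4, 4): (-6, 23) → (-2, 27); (0, 12) → (4, 16); (-3, 19) → (1, 23)

image vertices: (-2, 27), (4, 16), (1, 23)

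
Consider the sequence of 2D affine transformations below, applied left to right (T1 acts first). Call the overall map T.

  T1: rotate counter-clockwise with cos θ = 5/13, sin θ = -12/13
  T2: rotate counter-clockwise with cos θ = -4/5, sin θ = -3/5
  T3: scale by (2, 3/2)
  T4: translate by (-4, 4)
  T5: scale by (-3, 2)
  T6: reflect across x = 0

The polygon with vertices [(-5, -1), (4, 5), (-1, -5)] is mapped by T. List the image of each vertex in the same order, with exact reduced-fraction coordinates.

image vertices: (1098/65, 193/65), (-3114/65, 76/65), (42/5, 97/5)

T1 rotate counter-clockwise with cos θ = 5/13, sin θ = -12/13: (-5, -1) → (-37/13, 55/13); (4, 5) → (80/13, -23/13); (-1, -5) → (-5, -1)
T2 rotate counter-clockwise with cos θ = -4/5, sin θ = -3/5: (-37/13, 55/13) → (313/65, -109/65); (80/13, -23/13) → (-389/65, -148/65); (-5, -1) → (17/5, 19/5)
T3 scale by (2, 3/2): (313/65, -109/65) → (626/65, -327/130); (-389/65, -148/65) → (-778/65, -222/65); (17/5, 19/5) → (34/5, 57/10)
T4 translate by (-4, 4): (626/65, -327/130) → (366/65, 193/130); (-778/65, -222/65) → (-1038/65, 38/65); (34/5, 57/10) → (14/5, 97/10)
T5 scale by (-3, 2): (366/65, 193/130) → (-1098/65, 193/65); (-1038/65, 38/65) → (3114/65, 76/65); (14/5, 97/10) → (-42/5, 97/5)
T6 reflect across x = 0: (-1098/65, 193/65) → (1098/65, 193/65); (3114/65, 76/65) → (-3114/65, 76/65); (-42/5, 97/5) → (42/5, 97/5)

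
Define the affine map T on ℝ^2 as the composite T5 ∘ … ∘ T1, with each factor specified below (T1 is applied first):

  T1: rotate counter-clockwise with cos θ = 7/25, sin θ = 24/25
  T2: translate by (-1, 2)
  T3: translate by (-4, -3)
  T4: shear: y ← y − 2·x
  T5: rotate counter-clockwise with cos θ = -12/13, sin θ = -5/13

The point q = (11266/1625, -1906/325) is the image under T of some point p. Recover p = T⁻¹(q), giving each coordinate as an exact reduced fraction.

p = (1, -3/5)

T1 = [7/25 -24/25 0; 24/25 7/25 0; 0 0 1]
T2·T1 = [7/25 -24/25 -1; 24/25 7/25 2; 0 0 1]
T3·…·T1 = [7/25 -24/25 -5; 24/25 7/25 -1; 0 0 1]
T4·…·T1 = [7/25 -24/25 -5; 2/5 11/5 9; 0 0 1]
T5·…·T1 = [-34/325 563/325 105/13; -31/65 -108/65 -83/13; 0 0 1]
det M = 1; M⁻¹ = [-108/65 -563/325 59/25; 31/65 -34/325 -113/25; 0 0 1]
M⁻¹ · (11266/1625, -1906/325)ᵀ = (1, -3/5)ᵀ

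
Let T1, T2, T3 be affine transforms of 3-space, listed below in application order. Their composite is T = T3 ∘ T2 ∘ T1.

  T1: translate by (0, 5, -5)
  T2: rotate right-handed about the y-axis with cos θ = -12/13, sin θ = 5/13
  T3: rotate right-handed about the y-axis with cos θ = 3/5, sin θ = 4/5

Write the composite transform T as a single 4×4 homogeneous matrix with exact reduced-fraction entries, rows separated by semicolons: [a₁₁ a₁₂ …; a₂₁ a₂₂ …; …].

T1 = [1 0 0 0; 0 1 0 5; 0 0 1 -5; 0 0 0 1]
T2·T1 = [-12/13 0 5/13 -25/13; 0 1 0 5; -5/13 0 -12/13 60/13; 0 0 0 1]
T3·…·T1 = [-56/65 0 -33/65 33/13; 0 1 0 5; 33/65 0 -56/65 56/13; 0 0 0 1]

T = [-56/65 0 -33/65 33/13; 0 1 0 5; 33/65 0 -56/65 56/13; 0 0 0 1]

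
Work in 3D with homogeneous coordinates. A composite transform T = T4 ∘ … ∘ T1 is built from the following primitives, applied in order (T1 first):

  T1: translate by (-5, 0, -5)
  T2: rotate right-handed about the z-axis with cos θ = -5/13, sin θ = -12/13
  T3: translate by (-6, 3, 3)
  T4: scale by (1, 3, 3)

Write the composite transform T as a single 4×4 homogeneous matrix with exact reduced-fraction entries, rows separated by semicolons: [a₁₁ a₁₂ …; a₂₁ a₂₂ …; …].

T = [-5/13 12/13 0 -53/13; -36/13 -15/13 0 297/13; 0 0 3 -6; 0 0 0 1]

T1 = [1 0 0 -5; 0 1 0 0; 0 0 1 -5; 0 0 0 1]
T2·T1 = [-5/13 12/13 0 25/13; -12/13 -5/13 0 60/13; 0 0 1 -5; 0 0 0 1]
T3·…·T1 = [-5/13 12/13 0 -53/13; -12/13 -5/13 0 99/13; 0 0 1 -2; 0 0 0 1]
T4·…·T1 = [-5/13 12/13 0 -53/13; -36/13 -15/13 0 297/13; 0 0 3 -6; 0 0 0 1]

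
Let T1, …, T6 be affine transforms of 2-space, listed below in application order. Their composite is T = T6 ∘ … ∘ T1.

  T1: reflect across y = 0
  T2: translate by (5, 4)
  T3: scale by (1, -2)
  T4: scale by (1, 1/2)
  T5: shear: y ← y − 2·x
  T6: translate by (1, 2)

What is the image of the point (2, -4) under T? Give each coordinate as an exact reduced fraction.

T(p) = (8, -20)

T1 reflect across y = 0: (2, -4) → (2, 4)
T2 translate by (5, 4): (2, 4) → (7, 8)
T3 scale by (1, -2): (7, 8) → (7, -16)
T4 scale by (1, 1/2): (7, -16) → (7, -8)
T5 shear: y ← y − 2·x: (7, -8) → (7, -22)
T6 translate by (1, 2): (7, -22) → (8, -20)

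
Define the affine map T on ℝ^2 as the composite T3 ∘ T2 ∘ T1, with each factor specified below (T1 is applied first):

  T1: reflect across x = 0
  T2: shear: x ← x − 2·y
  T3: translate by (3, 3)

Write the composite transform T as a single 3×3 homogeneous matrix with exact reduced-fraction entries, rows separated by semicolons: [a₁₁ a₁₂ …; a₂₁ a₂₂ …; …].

T = [-1 -2 3; 0 1 3; 0 0 1]

T1 = [-1 0 0; 0 1 0; 0 0 1]
T2·T1 = [-1 -2 0; 0 1 0; 0 0 1]
T3·…·T1 = [-1 -2 3; 0 1 3; 0 0 1]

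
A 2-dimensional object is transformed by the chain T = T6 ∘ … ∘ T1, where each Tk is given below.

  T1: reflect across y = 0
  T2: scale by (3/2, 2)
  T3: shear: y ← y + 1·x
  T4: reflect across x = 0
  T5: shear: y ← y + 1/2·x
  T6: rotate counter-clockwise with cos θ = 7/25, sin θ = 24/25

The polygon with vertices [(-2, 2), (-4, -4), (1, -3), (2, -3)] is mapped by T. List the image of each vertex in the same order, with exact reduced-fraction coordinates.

image vertices: (153/25, 67/50), (-78/25, 179/25), (-69/10, 9/20), (-201/25, -39/50)

T1 reflect across y = 0: (-2, 2) → (-2, -2); (-4, -4) → (-4, 4); (1, -3) → (1, 3); (2, -3) → (2, 3)
T2 scale by (3/2, 2): (-2, -2) → (-3, -4); (-4, 4) → (-6, 8); (1, 3) → (3/2, 6); (2, 3) → (3, 6)
T3 shear: y ← y + 1·x: (-3, -4) → (-3, -7); (-6, 8) → (-6, 2); (3/2, 6) → (3/2, 15/2); (3, 6) → (3, 9)
T4 reflect across x = 0: (-3, -7) → (3, -7); (-6, 2) → (6, 2); (3/2, 15/2) → (-3/2, 15/2); (3, 9) → (-3, 9)
T5 shear: y ← y + 1/2·x: (3, -7) → (3, -11/2); (6, 2) → (6, 5); (-3/2, 15/2) → (-3/2, 27/4); (-3, 9) → (-3, 15/2)
T6 rotate counter-clockwise with cos θ = 7/25, sin θ = 24/25: (3, -11/2) → (153/25, 67/50); (6, 5) → (-78/25, 179/25); (-3/2, 27/4) → (-69/10, 9/20); (-3, 15/2) → (-201/25, -39/50)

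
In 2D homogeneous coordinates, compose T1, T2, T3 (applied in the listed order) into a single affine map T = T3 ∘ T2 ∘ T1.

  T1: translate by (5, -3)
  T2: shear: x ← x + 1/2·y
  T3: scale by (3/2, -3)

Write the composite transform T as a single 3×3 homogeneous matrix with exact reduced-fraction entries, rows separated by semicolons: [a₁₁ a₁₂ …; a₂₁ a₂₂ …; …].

T = [3/2 3/4 21/4; 0 -3 9; 0 0 1]

T1 = [1 0 5; 0 1 -3; 0 0 1]
T2·T1 = [1 1/2 7/2; 0 1 -3; 0 0 1]
T3·…·T1 = [3/2 3/4 21/4; 0 -3 9; 0 0 1]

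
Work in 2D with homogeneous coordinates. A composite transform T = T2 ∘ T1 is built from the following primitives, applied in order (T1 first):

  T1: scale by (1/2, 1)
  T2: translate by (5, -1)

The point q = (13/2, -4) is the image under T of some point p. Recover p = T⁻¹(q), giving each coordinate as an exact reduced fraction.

T1 = [1/2 0 0; 0 1 0; 0 0 1]
T2·T1 = [1/2 0 5; 0 1 -1; 0 0 1]
det M = 1/2; M⁻¹ = [2 0 -10; 0 1 1; 0 0 1]
M⁻¹ · (13/2, -4)ᵀ = (3, -3)ᵀ

p = (3, -3)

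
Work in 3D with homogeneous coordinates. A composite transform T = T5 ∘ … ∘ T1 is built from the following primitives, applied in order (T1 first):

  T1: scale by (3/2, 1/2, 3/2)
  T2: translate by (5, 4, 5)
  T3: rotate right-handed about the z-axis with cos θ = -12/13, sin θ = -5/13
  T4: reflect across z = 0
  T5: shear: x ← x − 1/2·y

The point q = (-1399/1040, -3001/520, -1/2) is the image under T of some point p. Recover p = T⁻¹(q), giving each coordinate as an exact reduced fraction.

p = (3/4, -3/5, -3)

T1 = [3/2 0 0 0; 0 1/2 0 0; 0 0 3/2 0; 0 0 0 1]
T2·T1 = [3/2 0 0 5; 0 1/2 0 4; 0 0 3/2 5; 0 0 0 1]
T3·…·T1 = [-18/13 5/26 0 -40/13; -15/26 -6/13 0 -73/13; 0 0 3/2 5; 0 0 0 1]
T4·…·T1 = [-18/13 5/26 0 -40/13; -15/26 -6/13 0 -73/13; 0 0 -3/2 -5; 0 0 0 1]
T5·…·T1 = [-57/52 11/26 0 -7/26; -15/26 -6/13 0 -73/13; 0 0 -3/2 -5; 0 0 0 1]
det M = -9/8; M⁻¹ = [-8/13 -22/39 0 -10/3; 10/13 -19/13 0 -8; 0 0 -2/3 -10/3; 0 0 0 1]
M⁻¹ · (-1399/1040, -3001/520, -1/2)ᵀ = (3/4, -3/5, -3)ᵀ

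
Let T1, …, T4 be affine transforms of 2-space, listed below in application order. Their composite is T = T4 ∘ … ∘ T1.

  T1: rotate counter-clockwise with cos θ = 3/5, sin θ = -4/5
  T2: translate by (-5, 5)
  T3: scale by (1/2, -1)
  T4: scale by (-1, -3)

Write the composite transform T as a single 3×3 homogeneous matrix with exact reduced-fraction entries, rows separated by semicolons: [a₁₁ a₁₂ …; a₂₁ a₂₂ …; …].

T = [-3/10 -2/5 5/2; -12/5 9/5 15; 0 0 1]

T1 = [3/5 4/5 0; -4/5 3/5 0; 0 0 1]
T2·T1 = [3/5 4/5 -5; -4/5 3/5 5; 0 0 1]
T3·…·T1 = [3/10 2/5 -5/2; 4/5 -3/5 -5; 0 0 1]
T4·…·T1 = [-3/10 -2/5 5/2; -12/5 9/5 15; 0 0 1]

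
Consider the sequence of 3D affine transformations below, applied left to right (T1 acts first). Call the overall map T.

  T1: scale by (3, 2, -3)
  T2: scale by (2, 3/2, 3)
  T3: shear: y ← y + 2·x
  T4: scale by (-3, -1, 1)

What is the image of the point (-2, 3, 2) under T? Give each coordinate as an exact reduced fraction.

T(p) = (36, 15, -18)

T1 scale by (3, 2, -3): (-2, 3, 2) → (-6, 6, -6)
T2 scale by (2, 3/2, 3): (-6, 6, -6) → (-12, 9, -18)
T3 shear: y ← y + 2·x: (-12, 9, -18) → (-12, -15, -18)
T4 scale by (-3, -1, 1): (-12, -15, -18) → (36, 15, -18)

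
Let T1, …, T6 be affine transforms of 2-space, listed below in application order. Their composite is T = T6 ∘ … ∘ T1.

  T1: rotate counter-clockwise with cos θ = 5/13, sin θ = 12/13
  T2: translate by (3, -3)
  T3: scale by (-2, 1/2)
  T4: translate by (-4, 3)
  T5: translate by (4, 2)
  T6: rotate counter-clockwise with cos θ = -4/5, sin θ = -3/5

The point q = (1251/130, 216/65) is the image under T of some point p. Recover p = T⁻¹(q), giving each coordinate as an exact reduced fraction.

T1 = [5/13 -12/13 0; 12/13 5/13 0; 0 0 1]
T2·T1 = [5/13 -12/13 3; 12/13 5/13 -3; 0 0 1]
T3·…·T1 = [-10/13 24/13 -6; 6/13 5/26 -3/2; 0 0 1]
T4·…·T1 = [-10/13 24/13 -10; 6/13 5/26 3/2; 0 0 1]
T5·…·T1 = [-10/13 24/13 -6; 6/13 5/26 7/2; 0 0 1]
T6·…·T1 = [58/65 -177/130 69/10; 6/65 -82/65 4/5; 0 0 1]
det M = -1; M⁻¹ = [82/65 -177/130 -99/13; 6/65 -58/65 1/13; 0 0 1]
M⁻¹ · (1251/130, 216/65)ᵀ = (0, -2)ᵀ

p = (0, -2)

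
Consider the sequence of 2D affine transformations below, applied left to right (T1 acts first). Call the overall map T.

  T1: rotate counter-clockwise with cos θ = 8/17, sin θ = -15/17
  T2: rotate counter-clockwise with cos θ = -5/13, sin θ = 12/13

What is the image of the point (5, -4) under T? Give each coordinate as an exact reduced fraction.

T(p) = (1384/221, 295/221)

T1 rotate counter-clockwise with cos θ = 8/17, sin θ = -15/17: (5, -4) → (-20/17, -107/17)
T2 rotate counter-clockwise with cos θ = -5/13, sin θ = 12/13: (-20/17, -107/17) → (1384/221, 295/221)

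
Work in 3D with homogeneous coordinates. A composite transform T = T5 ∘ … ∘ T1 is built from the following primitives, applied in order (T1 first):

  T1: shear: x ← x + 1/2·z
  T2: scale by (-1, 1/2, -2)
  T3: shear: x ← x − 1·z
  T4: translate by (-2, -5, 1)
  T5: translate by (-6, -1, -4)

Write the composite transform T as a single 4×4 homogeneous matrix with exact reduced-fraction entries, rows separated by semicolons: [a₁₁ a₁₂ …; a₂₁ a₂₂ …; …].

T1 = [1 0 1/2 0; 0 1 0 0; 0 0 1 0; 0 0 0 1]
T2·T1 = [-1 0 -1/2 0; 0 1/2 0 0; 0 0 -2 0; 0 0 0 1]
T3·…·T1 = [-1 0 3/2 0; 0 1/2 0 0; 0 0 -2 0; 0 0 0 1]
T4·…·T1 = [-1 0 3/2 -2; 0 1/2 0 -5; 0 0 -2 1; 0 0 0 1]
T5·…·T1 = [-1 0 3/2 -8; 0 1/2 0 -6; 0 0 -2 -3; 0 0 0 1]

T = [-1 0 3/2 -8; 0 1/2 0 -6; 0 0 -2 -3; 0 0 0 1]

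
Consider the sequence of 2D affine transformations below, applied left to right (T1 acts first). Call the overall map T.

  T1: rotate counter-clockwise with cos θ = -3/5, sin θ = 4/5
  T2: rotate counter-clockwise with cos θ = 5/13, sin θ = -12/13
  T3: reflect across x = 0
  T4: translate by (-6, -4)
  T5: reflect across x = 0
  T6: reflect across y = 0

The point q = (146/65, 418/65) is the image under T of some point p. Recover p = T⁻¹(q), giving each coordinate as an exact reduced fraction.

T1 = [-3/5 -4/5 0; 4/5 -3/5 0; 0 0 1]
T2·T1 = [33/65 -56/65 0; 56/65 33/65 0; 0 0 1]
T3·…·T1 = [-33/65 56/65 0; 56/65 33/65 0; 0 0 1]
T4·…·T1 = [-33/65 56/65 -6; 56/65 33/65 -4; 0 0 1]
T5·…·T1 = [33/65 -56/65 6; 56/65 33/65 -4; 0 0 1]
T6·…·T1 = [33/65 -56/65 6; -56/65 -33/65 4; 0 0 1]
det M = -1; M⁻¹ = [33/65 -56/65 2/5; -56/65 -33/65 36/5; 0 0 1]
M⁻¹ · (146/65, 418/65)ᵀ = (-4, 2)ᵀ

p = (-4, 2)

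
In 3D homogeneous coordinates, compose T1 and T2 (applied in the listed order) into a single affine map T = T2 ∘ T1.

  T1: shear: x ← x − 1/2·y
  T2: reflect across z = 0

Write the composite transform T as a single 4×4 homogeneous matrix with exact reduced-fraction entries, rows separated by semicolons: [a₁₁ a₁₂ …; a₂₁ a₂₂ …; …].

T1 = [1 -1/2 0 0; 0 1 0 0; 0 0 1 0; 0 0 0 1]
T2·T1 = [1 -1/2 0 0; 0 1 0 0; 0 0 -1 0; 0 0 0 1]

T = [1 -1/2 0 0; 0 1 0 0; 0 0 -1 0; 0 0 0 1]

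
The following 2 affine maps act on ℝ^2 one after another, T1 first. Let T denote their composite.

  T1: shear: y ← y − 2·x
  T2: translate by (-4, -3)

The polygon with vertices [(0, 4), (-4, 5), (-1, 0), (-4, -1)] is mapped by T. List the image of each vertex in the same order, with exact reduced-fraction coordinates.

T1 shear: y ← y − 2·x: (0, 4) → (0, 4); (-4, 5) → (-4, 13); (-1, 0) → (-1, 2); (-4, -1) → (-4, 7)
T2 translate by (-4, -3): (0, 4) → (-4, 1); (-4, 13) → (-8, 10); (-1, 2) → (-5, -1); (-4, 7) → (-8, 4)

image vertices: (-4, 1), (-8, 10), (-5, -1), (-8, 4)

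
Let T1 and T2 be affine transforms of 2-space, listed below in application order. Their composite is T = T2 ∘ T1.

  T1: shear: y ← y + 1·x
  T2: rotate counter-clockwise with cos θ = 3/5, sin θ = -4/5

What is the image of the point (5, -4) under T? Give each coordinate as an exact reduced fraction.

T1 shear: y ← y + 1·x: (5, -4) → (5, 1)
T2 rotate counter-clockwise with cos θ = 3/5, sin θ = -4/5: (5, 1) → (19/5, -17/5)

T(p) = (19/5, -17/5)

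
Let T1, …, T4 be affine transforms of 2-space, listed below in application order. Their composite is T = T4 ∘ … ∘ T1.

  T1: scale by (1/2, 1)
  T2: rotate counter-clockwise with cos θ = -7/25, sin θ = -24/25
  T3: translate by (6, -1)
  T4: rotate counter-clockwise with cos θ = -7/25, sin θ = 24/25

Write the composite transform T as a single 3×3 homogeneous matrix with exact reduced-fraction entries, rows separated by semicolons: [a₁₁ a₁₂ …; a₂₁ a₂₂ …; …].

T = [1/2 0 -18/25; 0 1 151/25; 0 0 1]

T1 = [1/2 0 0; 0 1 0; 0 0 1]
T2·T1 = [-7/50 24/25 0; -12/25 -7/25 0; 0 0 1]
T3·…·T1 = [-7/50 24/25 6; -12/25 -7/25 -1; 0 0 1]
T4·…·T1 = [1/2 0 -18/25; 0 1 151/25; 0 0 1]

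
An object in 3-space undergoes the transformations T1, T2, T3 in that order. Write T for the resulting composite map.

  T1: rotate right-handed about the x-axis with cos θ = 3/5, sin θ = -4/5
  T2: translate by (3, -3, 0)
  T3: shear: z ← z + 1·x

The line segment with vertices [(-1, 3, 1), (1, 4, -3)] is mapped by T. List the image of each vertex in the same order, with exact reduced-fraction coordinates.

image vertices: (2, -2/5, 1/5), (4, -3, -1)

T1 rotate right-handed about the x-axis with cos θ = 3/5, sin θ = -4/5: (-1, 3, 1) → (-1, 13/5, -9/5); (1, 4, -3) → (1, 0, -5)
T2 translate by (3, -3, 0): (-1, 13/5, -9/5) → (2, -2/5, -9/5); (1, 0, -5) → (4, -3, -5)
T3 shear: z ← z + 1·x: (2, -2/5, -9/5) → (2, -2/5, 1/5); (4, -3, -5) → (4, -3, -1)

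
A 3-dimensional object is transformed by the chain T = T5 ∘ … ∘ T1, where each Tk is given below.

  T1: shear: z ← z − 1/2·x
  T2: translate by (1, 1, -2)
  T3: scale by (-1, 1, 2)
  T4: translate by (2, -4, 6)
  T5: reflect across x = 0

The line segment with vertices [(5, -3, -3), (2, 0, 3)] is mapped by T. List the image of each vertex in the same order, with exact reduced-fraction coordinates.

T1 shear: z ← z − 1/2·x: (5, -3, -3) → (5, -3, -11/2); (2, 0, 3) → (2, 0, 2)
T2 translate by (1, 1, -2): (5, -3, -11/2) → (6, -2, -15/2); (2, 0, 2) → (3, 1, 0)
T3 scale by (-1, 1, 2): (6, -2, -15/2) → (-6, -2, -15); (3, 1, 0) → (-3, 1, 0)
T4 translate by (2, -4, 6): (-6, -2, -15) → (-4, -6, -9); (-3, 1, 0) → (-1, -3, 6)
T5 reflect across x = 0: (-4, -6, -9) → (4, -6, -9); (-1, -3, 6) → (1, -3, 6)

image vertices: (4, -6, -9), (1, -3, 6)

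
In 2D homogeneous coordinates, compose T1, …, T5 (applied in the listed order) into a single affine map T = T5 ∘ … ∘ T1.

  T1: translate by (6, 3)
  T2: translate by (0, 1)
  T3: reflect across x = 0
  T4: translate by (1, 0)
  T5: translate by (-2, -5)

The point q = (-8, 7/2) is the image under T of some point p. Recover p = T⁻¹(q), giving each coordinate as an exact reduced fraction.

T1 = [1 0 6; 0 1 3; 0 0 1]
T2·T1 = [1 0 6; 0 1 4; 0 0 1]
T3·…·T1 = [-1 0 -6; 0 1 4; 0 0 1]
T4·…·T1 = [-1 0 -5; 0 1 4; 0 0 1]
T5·…·T1 = [-1 0 -7; 0 1 -1; 0 0 1]
det M = -1; M⁻¹ = [-1 0 -7; 0 1 1; 0 0 1]
M⁻¹ · (-8, 7/2)ᵀ = (1, 9/2)ᵀ

p = (1, 9/2)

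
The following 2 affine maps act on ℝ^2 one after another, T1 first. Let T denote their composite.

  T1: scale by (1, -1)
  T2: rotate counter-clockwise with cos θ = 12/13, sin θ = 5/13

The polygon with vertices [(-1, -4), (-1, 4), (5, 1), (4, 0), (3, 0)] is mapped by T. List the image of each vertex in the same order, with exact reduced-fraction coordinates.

image vertices: (-32/13, 43/13), (8/13, -53/13), (5, 1), (48/13, 20/13), (36/13, 15/13)

T1 scale by (1, -1): (-1, -4) → (-1, 4); (-1, 4) → (-1, -4); (5, 1) → (5, -1); (4, 0) → (4, 0); (3, 0) → (3, 0)
T2 rotate counter-clockwise with cos θ = 12/13, sin θ = 5/13: (-1, 4) → (-32/13, 43/13); (-1, -4) → (8/13, -53/13); (5, -1) → (5, 1); (4, 0) → (48/13, 20/13); (3, 0) → (36/13, 15/13)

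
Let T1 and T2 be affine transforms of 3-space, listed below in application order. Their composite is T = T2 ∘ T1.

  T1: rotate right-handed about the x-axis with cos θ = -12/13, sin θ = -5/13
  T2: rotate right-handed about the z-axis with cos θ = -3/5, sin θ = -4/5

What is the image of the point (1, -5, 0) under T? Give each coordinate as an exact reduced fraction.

T(p) = (201/65, -232/65, 25/13)

T1 rotate right-handed about the x-axis with cos θ = -12/13, sin θ = -5/13: (1, -5, 0) → (1, 60/13, 25/13)
T2 rotate right-handed about the z-axis with cos θ = -3/5, sin θ = -4/5: (1, 60/13, 25/13) → (201/65, -232/65, 25/13)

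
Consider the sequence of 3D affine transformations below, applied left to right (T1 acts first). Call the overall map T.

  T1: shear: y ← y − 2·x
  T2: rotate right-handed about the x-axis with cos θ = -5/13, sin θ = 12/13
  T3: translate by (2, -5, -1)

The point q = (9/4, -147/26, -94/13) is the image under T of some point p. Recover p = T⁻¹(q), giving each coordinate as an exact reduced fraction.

T1 = [1 0 0 0; -2 1 0 0; 0 0 1 0; 0 0 0 1]
T2·T1 = [1 0 0 0; 10/13 -5/13 -12/13 0; -24/13 12/13 -5/13 0; 0 0 0 1]
T3·…·T1 = [1 0 0 2; 10/13 -5/13 -12/13 -5; -24/13 12/13 -5/13 -1; 0 0 0 1]
det M = 1; M⁻¹ = [1 0 0 -2; 2 -5/13 12/13 -5; 0 -12/13 -5/13 -5; 0 0 0 1]
M⁻¹ · (9/4, -147/26, -94/13)ᵀ = (1/4, -5, 3)ᵀ

p = (1/4, -5, 3)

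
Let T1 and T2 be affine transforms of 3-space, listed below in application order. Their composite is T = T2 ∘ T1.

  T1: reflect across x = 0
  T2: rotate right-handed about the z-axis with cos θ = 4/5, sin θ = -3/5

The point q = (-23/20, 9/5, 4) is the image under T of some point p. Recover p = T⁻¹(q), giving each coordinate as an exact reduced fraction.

T1 = [-1 0 0 0; 0 1 0 0; 0 0 1 0; 0 0 0 1]
T2·T1 = [-4/5 3/5 0 0; 3/5 4/5 0 0; 0 0 1 0; 0 0 0 1]
det M = -1; M⁻¹ = [-4/5 3/5 0 0; 3/5 4/5 0 0; 0 0 1 0; 0 0 0 1]
M⁻¹ · (-23/20, 9/5, 4)ᵀ = (2, 3/4, 4)ᵀ

p = (2, 3/4, 4)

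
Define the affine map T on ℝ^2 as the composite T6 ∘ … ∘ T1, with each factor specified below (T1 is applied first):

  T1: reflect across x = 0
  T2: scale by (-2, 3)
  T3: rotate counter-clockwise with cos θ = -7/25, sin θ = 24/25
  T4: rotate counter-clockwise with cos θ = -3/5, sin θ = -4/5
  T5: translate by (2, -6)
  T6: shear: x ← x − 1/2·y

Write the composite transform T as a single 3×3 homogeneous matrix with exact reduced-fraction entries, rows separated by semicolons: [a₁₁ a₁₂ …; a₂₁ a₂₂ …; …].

T = [278/125 -87/250 5; -88/125 351/125 -6; 0 0 1]

T1 = [-1 0 0; 0 1 0; 0 0 1]
T2·T1 = [2 0 0; 0 3 0; 0 0 1]
T3·…·T1 = [-14/25 -72/25 0; 48/25 -21/25 0; 0 0 1]
T4·…·T1 = [234/125 132/125 0; -88/125 351/125 0; 0 0 1]
T5·…·T1 = [234/125 132/125 2; -88/125 351/125 -6; 0 0 1]
T6·…·T1 = [278/125 -87/250 5; -88/125 351/125 -6; 0 0 1]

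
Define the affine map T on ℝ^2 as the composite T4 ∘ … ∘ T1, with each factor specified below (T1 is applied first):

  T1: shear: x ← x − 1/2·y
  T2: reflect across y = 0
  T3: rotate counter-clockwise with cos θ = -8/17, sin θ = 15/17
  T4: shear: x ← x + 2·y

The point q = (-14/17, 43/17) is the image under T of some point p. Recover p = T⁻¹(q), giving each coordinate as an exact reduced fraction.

p = (3, -4)

T1 = [1 -1/2 0; 0 1 0; 0 0 1]
T2·T1 = [1 -1/2 0; 0 -1 0; 0 0 1]
T3·…·T1 = [-8/17 19/17 0; 15/17 1/34 0; 0 0 1]
T4·…·T1 = [22/17 20/17 0; 15/17 1/34 0; 0 0 1]
det M = -1; M⁻¹ = [-1/34 20/17 0; 15/17 -22/17 0; 0 0 1]
M⁻¹ · (-14/17, 43/17)ᵀ = (3, -4)ᵀ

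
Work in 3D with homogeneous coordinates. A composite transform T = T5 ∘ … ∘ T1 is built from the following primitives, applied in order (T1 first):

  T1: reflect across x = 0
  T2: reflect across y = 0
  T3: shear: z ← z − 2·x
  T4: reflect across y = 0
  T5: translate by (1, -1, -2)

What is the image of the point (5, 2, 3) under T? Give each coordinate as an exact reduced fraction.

T(p) = (-4, 1, 11)

T1 reflect across x = 0: (5, 2, 3) → (-5, 2, 3)
T2 reflect across y = 0: (-5, 2, 3) → (-5, -2, 3)
T3 shear: z ← z − 2·x: (-5, -2, 3) → (-5, -2, 13)
T4 reflect across y = 0: (-5, -2, 13) → (-5, 2, 13)
T5 translate by (1, -1, -2): (-5, 2, 13) → (-4, 1, 11)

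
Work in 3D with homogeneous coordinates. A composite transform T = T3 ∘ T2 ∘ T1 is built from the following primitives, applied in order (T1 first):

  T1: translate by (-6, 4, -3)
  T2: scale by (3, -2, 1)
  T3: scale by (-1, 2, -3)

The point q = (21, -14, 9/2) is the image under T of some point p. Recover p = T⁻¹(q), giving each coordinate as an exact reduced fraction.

p = (-1, -1/2, 3/2)

T1 = [1 0 0 -6; 0 1 0 4; 0 0 1 -3; 0 0 0 1]
T2·T1 = [3 0 0 -18; 0 -2 0 -8; 0 0 1 -3; 0 0 0 1]
T3·…·T1 = [-3 0 0 18; 0 -4 0 -16; 0 0 -3 9; 0 0 0 1]
det M = -36; M⁻¹ = [-1/3 0 0 6; 0 -1/4 0 -4; 0 0 -1/3 3; 0 0 0 1]
M⁻¹ · (21, -14, 9/2)ᵀ = (-1, -1/2, 3/2)ᵀ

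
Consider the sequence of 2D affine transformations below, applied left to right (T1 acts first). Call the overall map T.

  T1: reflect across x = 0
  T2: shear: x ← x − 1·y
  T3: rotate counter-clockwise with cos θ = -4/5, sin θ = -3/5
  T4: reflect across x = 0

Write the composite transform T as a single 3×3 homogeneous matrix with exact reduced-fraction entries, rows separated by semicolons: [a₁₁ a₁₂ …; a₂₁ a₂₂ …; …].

T = [-4/5 -7/5 0; 3/5 -1/5 0; 0 0 1]

T1 = [-1 0 0; 0 1 0; 0 0 1]
T2·T1 = [-1 -1 0; 0 1 0; 0 0 1]
T3·…·T1 = [4/5 7/5 0; 3/5 -1/5 0; 0 0 1]
T4·…·T1 = [-4/5 -7/5 0; 3/5 -1/5 0; 0 0 1]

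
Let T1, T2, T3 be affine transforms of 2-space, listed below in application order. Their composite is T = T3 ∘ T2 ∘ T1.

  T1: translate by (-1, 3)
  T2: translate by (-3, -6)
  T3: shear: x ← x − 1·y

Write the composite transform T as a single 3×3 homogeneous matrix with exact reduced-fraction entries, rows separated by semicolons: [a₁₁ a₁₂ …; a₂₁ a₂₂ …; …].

T = [1 -1 -1; 0 1 -3; 0 0 1]

T1 = [1 0 -1; 0 1 3; 0 0 1]
T2·T1 = [1 0 -4; 0 1 -3; 0 0 1]
T3·…·T1 = [1 -1 -1; 0 1 -3; 0 0 1]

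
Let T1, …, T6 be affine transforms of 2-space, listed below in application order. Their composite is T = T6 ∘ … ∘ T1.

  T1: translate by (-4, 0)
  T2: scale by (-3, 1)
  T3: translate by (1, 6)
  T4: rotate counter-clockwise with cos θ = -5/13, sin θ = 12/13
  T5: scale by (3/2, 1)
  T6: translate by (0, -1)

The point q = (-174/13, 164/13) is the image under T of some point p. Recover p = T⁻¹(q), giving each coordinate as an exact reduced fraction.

T1 = [1 0 -4; 0 1 0; 0 0 1]
T2·T1 = [-3 0 12; 0 1 0; 0 0 1]
T3·…·T1 = [-3 0 13; 0 1 6; 0 0 1]
T4·…·T1 = [15/13 -12/13 -137/13; -36/13 -5/13 126/13; 0 0 1]
T5·…·T1 = [45/26 -18/13 -411/26; -36/13 -5/13 126/13; 0 0 1]
T6·…·T1 = [45/26 -18/13 -411/26; -36/13 -5/13 113/13; 0 0 1]
det M = -9/2; M⁻¹ = [10/117 -4/13 157/39; -8/13 -5/13 -83/13; 0 0 1]
M⁻¹ · (-174/13, 164/13)ᵀ = (-1, -3)ᵀ

p = (-1, -3)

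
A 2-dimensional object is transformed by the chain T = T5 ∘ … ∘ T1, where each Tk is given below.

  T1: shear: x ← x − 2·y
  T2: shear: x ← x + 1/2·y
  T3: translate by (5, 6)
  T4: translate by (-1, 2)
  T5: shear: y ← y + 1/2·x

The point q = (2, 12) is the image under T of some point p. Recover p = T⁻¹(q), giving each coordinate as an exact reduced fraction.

p = (5/2, 3)

T1 = [1 -2 0; 0 1 0; 0 0 1]
T2·T1 = [1 -3/2 0; 0 1 0; 0 0 1]
T3·…·T1 = [1 -3/2 5; 0 1 6; 0 0 1]
T4·…·T1 = [1 -3/2 4; 0 1 8; 0 0 1]
T5·…·T1 = [1 -3/2 4; 1/2 1/4 10; 0 0 1]
det M = 1; M⁻¹ = [1/4 3/2 -16; -1/2 1 -8; 0 0 1]
M⁻¹ · (2, 12)ᵀ = (5/2, 3)ᵀ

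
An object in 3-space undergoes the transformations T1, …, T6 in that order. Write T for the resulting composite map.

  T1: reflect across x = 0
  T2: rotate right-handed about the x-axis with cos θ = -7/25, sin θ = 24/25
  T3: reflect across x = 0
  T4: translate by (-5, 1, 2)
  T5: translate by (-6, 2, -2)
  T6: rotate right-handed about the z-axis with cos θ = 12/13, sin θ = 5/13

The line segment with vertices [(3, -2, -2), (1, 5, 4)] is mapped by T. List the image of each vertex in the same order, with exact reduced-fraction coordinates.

T1 reflect across x = 0: (3, -2, -2) → (-3, -2, -2); (1, 5, 4) → (-1, 5, 4)
T2 rotate right-handed about the x-axis with cos θ = -7/25, sin θ = 24/25: (-3, -2, -2) → (-3, 62/25, -34/25); (-1, 5, 4) → (-1, -131/25, 92/25)
T3 reflect across x = 0: (-3, 62/25, -34/25) → (3, 62/25, -34/25); (-1, -131/25, 92/25) → (1, -131/25, 92/25)
T4 translate by (-5, 1, 2): (3, 62/25, -34/25) → (-2, 87/25, 16/25); (1, -131/25, 92/25) → (-4, -106/25, 142/25)
T5 translate by (-6, 2, -2): (-2, 87/25, 16/25) → (-8, 137/25, -34/25); (-4, -106/25, 142/25) → (-10, -56/25, 92/25)
T6 rotate right-handed about the z-axis with cos θ = 12/13, sin θ = 5/13: (-8, 137/25, -34/25) → (-617/65, 644/325, -34/25); (-10, -56/25, 92/25) → (-544/65, -1922/325, 92/25)

image vertices: (-617/65, 644/325, -34/25), (-544/65, -1922/325, 92/25)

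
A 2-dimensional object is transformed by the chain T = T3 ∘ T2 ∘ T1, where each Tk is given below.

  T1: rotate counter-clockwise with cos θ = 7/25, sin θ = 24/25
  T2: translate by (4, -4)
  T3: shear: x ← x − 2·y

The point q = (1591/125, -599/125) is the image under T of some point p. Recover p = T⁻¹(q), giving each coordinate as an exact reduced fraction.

p = (-1, 3/5)

T1 = [7/25 -24/25 0; 24/25 7/25 0; 0 0 1]
T2·T1 = [7/25 -24/25 4; 24/25 7/25 -4; 0 0 1]
T3·…·T1 = [-41/25 -38/25 12; 24/25 7/25 -4; 0 0 1]
det M = 1; M⁻¹ = [7/25 38/25 68/25; -24/25 -41/25 124/25; 0 0 1]
M⁻¹ · (1591/125, -599/125)ᵀ = (-1, 3/5)ᵀ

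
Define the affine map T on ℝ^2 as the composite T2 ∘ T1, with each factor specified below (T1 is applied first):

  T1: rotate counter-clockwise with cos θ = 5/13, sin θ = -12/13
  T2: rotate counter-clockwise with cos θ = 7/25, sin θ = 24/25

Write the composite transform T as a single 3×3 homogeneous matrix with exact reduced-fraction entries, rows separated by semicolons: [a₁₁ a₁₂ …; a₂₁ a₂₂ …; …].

T1 = [5/13 12/13 0; -12/13 5/13 0; 0 0 1]
T2·T1 = [323/325 -36/325 0; 36/325 323/325 0; 0 0 1]

T = [323/325 -36/325 0; 36/325 323/325 0; 0 0 1]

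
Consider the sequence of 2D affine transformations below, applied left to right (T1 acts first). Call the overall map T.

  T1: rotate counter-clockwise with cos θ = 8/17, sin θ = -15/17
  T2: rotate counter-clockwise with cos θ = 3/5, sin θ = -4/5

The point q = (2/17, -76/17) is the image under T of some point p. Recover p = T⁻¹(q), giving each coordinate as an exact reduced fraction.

p = (4, 2)

T1 = [8/17 15/17 0; -15/17 8/17 0; 0 0 1]
T2·T1 = [-36/85 77/85 0; -77/85 -36/85 0; 0 0 1]
det M = 1; M⁻¹ = [-36/85 -77/85 0; 77/85 -36/85 0; 0 0 1]
M⁻¹ · (2/17, -76/17)ᵀ = (4, 2)ᵀ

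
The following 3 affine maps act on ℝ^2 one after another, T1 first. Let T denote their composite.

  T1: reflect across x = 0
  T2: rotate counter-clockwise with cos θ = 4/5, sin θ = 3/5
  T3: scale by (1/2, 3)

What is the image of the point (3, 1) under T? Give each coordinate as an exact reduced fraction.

T1 reflect across x = 0: (3, 1) → (-3, 1)
T2 rotate counter-clockwise with cos θ = 4/5, sin θ = 3/5: (-3, 1) → (-3, -1)
T3 scale by (1/2, 3): (-3, -1) → (-3/2, -3)

T(p) = (-3/2, -3)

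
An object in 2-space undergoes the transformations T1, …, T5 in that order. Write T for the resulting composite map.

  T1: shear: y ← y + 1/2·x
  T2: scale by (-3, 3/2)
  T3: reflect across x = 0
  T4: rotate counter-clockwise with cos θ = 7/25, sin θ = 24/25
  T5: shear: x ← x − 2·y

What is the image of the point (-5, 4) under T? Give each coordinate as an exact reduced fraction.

T1 shear: y ← y + 1/2·x: (-5, 4) → (-5, 3/2)
T2 scale by (-3, 3/2): (-5, 3/2) → (15, 9/4)
T3 reflect across x = 0: (15, 9/4) → (-15, 9/4)
T4 rotate counter-clockwise with cos θ = 7/25, sin θ = 24/25: (-15, 9/4) → (-159/25, -1377/100)
T5 shear: x ← x − 2·y: (-159/25, -1377/100) → (1059/50, -1377/100)

T(p) = (1059/50, -1377/100)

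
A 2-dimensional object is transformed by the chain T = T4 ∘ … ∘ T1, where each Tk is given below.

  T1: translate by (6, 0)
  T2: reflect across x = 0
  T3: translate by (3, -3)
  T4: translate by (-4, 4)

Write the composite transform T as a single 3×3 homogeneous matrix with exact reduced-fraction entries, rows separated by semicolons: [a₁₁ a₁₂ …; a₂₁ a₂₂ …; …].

T = [-1 0 -7; 0 1 1; 0 0 1]

T1 = [1 0 6; 0 1 0; 0 0 1]
T2·T1 = [-1 0 -6; 0 1 0; 0 0 1]
T3·…·T1 = [-1 0 -3; 0 1 -3; 0 0 1]
T4·…·T1 = [-1 0 -7; 0 1 1; 0 0 1]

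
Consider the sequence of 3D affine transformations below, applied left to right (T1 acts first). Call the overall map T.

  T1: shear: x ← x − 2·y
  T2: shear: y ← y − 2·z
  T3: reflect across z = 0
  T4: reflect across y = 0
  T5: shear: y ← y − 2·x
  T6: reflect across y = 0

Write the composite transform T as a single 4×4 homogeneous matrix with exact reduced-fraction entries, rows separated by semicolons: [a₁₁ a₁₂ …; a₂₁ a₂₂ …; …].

T1 = [1 -2 0 0; 0 1 0 0; 0 0 1 0; 0 0 0 1]
T2·T1 = [1 -2 0 0; 0 1 -2 0; 0 0 1 0; 0 0 0 1]
T3·…·T1 = [1 -2 0 0; 0 1 -2 0; 0 0 -1 0; 0 0 0 1]
T4·…·T1 = [1 -2 0 0; 0 -1 2 0; 0 0 -1 0; 0 0 0 1]
T5·…·T1 = [1 -2 0 0; -2 3 2 0; 0 0 -1 0; 0 0 0 1]
T6·…·T1 = [1 -2 0 0; 2 -3 -2 0; 0 0 -1 0; 0 0 0 1]

T = [1 -2 0 0; 2 -3 -2 0; 0 0 -1 0; 0 0 0 1]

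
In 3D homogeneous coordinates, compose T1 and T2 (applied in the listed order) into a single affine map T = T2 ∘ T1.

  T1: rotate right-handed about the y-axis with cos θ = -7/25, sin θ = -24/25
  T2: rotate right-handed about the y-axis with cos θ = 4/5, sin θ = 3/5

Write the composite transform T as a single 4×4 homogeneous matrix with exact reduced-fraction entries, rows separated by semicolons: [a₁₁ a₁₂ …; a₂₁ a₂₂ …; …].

T1 = [-7/25 0 -24/25 0; 0 1 0 0; 24/25 0 -7/25 0; 0 0 0 1]
T2·T1 = [44/125 0 -117/125 0; 0 1 0 0; 117/125 0 44/125 0; 0 0 0 1]

T = [44/125 0 -117/125 0; 0 1 0 0; 117/125 0 44/125 0; 0 0 0 1]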